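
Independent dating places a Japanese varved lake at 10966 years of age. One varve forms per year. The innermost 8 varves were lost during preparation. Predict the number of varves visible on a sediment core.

Expected varves over 10966 years: 10966.
Less the 8 uncaptured varves: 10966 − 8 = 10958.

10958 varves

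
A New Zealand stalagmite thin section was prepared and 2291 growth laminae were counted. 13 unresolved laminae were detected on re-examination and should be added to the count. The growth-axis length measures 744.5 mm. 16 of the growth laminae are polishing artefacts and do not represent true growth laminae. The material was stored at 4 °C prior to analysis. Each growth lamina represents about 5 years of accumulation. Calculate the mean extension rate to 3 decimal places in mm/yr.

0.065 mm/yr

Adjusted count: 2291 − 16 + 13 = 2288 growth laminae.
Multiplying by 5 years per growth lamina: 2288 × 5 = 11440 years.
Extension rate ≈ 744.5 / 11440 = 0.065 mm/yr.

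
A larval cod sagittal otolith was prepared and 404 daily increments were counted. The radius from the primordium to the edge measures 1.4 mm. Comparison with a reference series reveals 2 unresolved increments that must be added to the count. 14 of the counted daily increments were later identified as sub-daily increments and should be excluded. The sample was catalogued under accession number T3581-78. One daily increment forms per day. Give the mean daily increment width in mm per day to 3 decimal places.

Correcting the raw count gives 404 − 14 + 2 = 392 true daily increments.
Mean rate = 1.4 mm / 392 days ≈ 0.004 mm per day.

0.004 mm per day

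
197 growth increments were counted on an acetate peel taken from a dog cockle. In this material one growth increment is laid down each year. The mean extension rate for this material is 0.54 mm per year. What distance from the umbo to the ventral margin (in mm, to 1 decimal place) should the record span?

106.4 mm

The record spans 197 years at 0.54 mm per year.
Predicted length = 0.54 mm/year × 197 years = 106.4 mm.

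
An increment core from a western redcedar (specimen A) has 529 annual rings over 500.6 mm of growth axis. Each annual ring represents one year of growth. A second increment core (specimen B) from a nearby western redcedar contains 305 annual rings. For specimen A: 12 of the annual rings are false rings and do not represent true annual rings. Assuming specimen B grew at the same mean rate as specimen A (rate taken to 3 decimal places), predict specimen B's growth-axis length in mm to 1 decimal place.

295.2 mm

Specimen A: correcting the raw count gives 529 − 12 = 517 true annual rings.
A: 500.6 mm over 517 years gives 500.6 / 517 ≈ 0.968 mm/year.
B's length ≈ 0.968 × 305 = 295.2 mm.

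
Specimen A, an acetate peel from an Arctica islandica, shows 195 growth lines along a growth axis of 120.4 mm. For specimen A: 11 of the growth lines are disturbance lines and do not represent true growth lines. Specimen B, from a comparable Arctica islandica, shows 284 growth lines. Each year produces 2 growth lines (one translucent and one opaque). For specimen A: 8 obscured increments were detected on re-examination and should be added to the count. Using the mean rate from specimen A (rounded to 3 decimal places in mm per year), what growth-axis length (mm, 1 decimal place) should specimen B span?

Specimen A: correcting the raw count gives 195 − 11 + 8 = 192 true growth lines.
Specimen A: with 2 growth lines per year, 192 / 2 = 96 years.
A: Mean rate = 120.4 mm / 96 years ≈ 1.254 mm per year.
Specimen B: 284 growth lines at 2 per year is 284 / 2 = 142 years. Length of B = 1.254 × 142 = 178.1 mm.

178.1 mm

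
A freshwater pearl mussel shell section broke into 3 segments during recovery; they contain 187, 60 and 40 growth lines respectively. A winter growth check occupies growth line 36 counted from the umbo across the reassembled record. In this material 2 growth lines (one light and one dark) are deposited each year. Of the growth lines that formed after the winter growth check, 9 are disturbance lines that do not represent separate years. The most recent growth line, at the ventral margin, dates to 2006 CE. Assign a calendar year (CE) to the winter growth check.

1885 CE

Total growth lines = 187 + 60 + 40 = 287.
287 − 36 = 251 growth lines lie beyond the winter growth check toward the ventral margin.
Removing the 9 false growth lines leaves 251 − 9 = 242 true growth lines beyond the winter growth check.
With 2 growth lines per year, 242 / 2 = 121 years.
The growth line at the ventral margin is 2006 CE, so the winter growth check dates to 2006 − 121 = 1885 CE.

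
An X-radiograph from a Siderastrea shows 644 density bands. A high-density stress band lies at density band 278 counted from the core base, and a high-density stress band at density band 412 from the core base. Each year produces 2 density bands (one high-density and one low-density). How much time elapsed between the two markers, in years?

Separation: 412 − 278 = 134 density bands.
With 2 density bands per year, 134 / 2 = 67 years.

67 years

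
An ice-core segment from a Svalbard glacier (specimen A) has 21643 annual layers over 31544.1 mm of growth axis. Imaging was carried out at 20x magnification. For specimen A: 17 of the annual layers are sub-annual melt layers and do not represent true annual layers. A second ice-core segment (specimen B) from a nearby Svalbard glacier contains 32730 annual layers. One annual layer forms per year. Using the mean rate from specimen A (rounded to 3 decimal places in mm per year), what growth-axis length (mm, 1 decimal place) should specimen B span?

47753.1 mm

Specimen A: adjusted count: 21643 − 17 = 21626 annual layers.
A: Mean rate = 31544.1 mm / 21626 years ≈ 1.459 mm/yr.
B's length ≈ 1.459 × 32730 = 47753.1 mm.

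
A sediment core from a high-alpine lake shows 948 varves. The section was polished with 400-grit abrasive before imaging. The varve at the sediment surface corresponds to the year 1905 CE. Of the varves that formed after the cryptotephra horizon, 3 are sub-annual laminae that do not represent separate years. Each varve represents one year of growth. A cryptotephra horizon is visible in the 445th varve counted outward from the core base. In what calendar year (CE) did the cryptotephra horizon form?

1405 CE

The cryptotephra horizon sits at varve 445 from the core base, so 948 − 445 = 503 varves formed after it.
Removing the 3 false varves leaves 503 − 3 = 500 true varves beyond the cryptotephra horizon.
Counting back 500 years from 1905 CE places the cryptotephra horizon in 1905 − 500 = 1405 CE.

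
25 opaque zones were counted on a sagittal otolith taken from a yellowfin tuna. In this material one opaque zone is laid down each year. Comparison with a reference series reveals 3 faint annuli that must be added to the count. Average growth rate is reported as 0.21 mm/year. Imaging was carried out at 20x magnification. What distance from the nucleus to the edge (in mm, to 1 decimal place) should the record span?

After corrections the count is 25 + 3 = 28 opaque zones.
Length ≈ 0.21 × 28 = 5.9 mm.

5.9 mm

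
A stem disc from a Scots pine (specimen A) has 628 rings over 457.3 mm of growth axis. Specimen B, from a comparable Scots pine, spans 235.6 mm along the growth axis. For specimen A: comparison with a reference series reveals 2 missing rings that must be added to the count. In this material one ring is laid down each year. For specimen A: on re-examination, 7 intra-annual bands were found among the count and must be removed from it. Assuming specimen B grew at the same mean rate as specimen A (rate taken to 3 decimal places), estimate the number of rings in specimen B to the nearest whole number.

321 rings

Specimen A: adjusted count: 628 − 7 + 2 = 623 rings.
A: Mean rate = 457.3 mm / 623 years ≈ 0.734 mm/year.
Specimen B: 235.6 mm / 0.734 mm per year = 320.98 years ≈ 321 rings.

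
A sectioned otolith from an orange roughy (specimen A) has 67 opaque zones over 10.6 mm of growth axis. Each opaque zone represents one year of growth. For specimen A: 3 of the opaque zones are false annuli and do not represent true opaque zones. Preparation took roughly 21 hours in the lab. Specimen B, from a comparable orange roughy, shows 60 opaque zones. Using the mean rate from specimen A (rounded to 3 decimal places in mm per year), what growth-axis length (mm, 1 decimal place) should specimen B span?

10.0 mm

Specimen A: after corrections the count is 67 − 3 = 64 opaque zones.
A: Mean rate = 10.6 mm / 64 years ≈ 0.166 mm/yr.
For B, 0.166 mm/year × 60 years = 10.0 mm.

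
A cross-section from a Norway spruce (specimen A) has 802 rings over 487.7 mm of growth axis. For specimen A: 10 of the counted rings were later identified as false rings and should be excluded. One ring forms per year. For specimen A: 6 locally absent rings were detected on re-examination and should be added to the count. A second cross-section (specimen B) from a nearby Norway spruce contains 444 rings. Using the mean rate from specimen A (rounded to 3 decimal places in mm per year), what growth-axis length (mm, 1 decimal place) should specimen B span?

271.3 mm

Specimen A: after corrections the count is 802 − 10 + 6 = 798 rings.
A: 487.7 mm over 798 years gives 487.7 / 798 ≈ 0.611 mm/yr.
B's length ≈ 0.611 × 444 = 271.3 mm.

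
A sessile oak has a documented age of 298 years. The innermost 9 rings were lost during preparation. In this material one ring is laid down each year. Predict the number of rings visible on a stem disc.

289 rings

At one ring per year, 298 years correspond to 298 rings.
Subtracting the 9 rings not captured gives 298 − 9 = 289 rings in the record.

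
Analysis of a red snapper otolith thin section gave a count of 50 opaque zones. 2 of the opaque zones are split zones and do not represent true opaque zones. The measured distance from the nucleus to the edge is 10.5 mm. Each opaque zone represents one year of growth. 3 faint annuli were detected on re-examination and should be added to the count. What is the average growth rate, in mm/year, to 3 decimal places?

0.206 mm/year

Correcting the raw count gives 50 − 2 + 3 = 51 true opaque zones.
Mean rate = 10.5 mm / 51 years ≈ 0.206 mm/year.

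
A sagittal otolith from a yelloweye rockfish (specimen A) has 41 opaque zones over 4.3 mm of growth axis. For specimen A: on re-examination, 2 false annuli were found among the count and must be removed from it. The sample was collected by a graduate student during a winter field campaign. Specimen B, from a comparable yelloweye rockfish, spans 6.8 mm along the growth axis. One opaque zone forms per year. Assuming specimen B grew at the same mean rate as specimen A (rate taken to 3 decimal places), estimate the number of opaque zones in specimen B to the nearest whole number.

Specimen A: adjusted count: 41 − 2 = 39 opaque zones.
A: Extension rate ≈ 4.3 / 39 = 0.110 mm/year.
Specimen B: 6.8 mm / 0.110 mm per year = 61.82 years ≈ 62 opaque zones.

62 opaque zones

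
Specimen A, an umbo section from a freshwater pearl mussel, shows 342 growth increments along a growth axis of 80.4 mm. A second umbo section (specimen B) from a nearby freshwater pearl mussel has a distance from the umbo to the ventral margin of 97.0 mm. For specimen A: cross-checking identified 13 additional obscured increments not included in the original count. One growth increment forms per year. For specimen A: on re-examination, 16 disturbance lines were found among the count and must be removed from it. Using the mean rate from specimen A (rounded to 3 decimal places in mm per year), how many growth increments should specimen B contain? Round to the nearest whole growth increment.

Specimen A: after corrections the count is 342 − 16 + 13 = 339 growth increments.
A: Extension rate ≈ 80.4 / 339 = 0.237 mm per year.
Specimen B: 97.0 mm / 0.237 mm per year = 409.28 years ≈ 409 growth increments.

409 growth increments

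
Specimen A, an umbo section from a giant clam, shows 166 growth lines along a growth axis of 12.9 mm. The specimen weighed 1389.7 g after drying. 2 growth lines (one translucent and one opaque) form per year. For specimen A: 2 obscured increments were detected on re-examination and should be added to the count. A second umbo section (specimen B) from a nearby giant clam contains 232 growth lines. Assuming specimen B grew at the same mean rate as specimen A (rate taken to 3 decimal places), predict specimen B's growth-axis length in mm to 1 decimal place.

Specimen A: correcting the raw count gives 166 + 2 = 168 true growth lines.
Specimen A: 168 growth lines at 2 per year is 168 / 2 = 84 years.
A: 12.9 mm over 84 years gives 12.9 / 84 ≈ 0.154 mm/yr.
Specimen B: with 2 growth lines per year, 232 / 2 = 116 years. B's length ≈ 0.154 × 116 = 17.9 mm.

17.9 mm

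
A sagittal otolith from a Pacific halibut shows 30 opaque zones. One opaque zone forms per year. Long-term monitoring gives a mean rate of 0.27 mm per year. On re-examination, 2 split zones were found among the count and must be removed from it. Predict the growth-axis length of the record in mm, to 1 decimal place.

True opaque zone count = 30 − 2 = 28.
Predicted length = 0.27 mm/year × 28 years = 7.6 mm.

7.6 mm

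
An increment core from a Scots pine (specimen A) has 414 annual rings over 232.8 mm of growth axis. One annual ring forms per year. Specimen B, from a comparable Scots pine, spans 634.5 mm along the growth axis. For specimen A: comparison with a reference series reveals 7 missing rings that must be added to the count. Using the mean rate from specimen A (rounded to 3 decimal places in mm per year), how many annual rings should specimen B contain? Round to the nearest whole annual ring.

1147 annual rings

Specimen A: true annual ring count = 414 + 7 = 421.
A: Extension rate ≈ 232.8 / 421 = 0.553 mm/year.
Specimen B: 634.5 mm / 0.553 mm per year = 1147.38 years ≈ 1147 annual rings.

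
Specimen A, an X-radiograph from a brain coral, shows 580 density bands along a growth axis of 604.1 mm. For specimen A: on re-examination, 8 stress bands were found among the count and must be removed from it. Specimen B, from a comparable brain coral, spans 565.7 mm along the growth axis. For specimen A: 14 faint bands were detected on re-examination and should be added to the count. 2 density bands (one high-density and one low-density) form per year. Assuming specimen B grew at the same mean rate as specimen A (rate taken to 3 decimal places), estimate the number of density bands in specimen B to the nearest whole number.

549 density bands

Specimen A: adjusted count: 580 − 8 + 14 = 586 density bands.
Specimen A: dividing by 2 density bands per year: 586 / 2 = 293 years.
A: Mean rate = 604.1 mm / 293 years ≈ 2.062 mm/year.
For B, 565.7 / 2.062 = 274.35 years; at 2 density bands per year that is 274.35 × 2 ≈ 549 density bands.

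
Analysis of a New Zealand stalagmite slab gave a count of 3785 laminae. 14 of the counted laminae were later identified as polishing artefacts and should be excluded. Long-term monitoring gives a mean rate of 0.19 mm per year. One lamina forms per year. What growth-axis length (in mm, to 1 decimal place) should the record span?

716.5 mm

True lamina count = 3785 − 14 = 3771.
3771 years at 0.19 mm/year gives 0.19 × 3771 = 716.5 mm.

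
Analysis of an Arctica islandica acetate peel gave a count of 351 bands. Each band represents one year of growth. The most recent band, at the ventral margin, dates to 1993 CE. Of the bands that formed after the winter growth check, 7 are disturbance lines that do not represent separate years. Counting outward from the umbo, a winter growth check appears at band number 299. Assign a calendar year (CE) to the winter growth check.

The winter growth check sits at band 299 from the umbo, so 351 − 299 = 52 bands formed after it.
52 − 7 false = 45 true bands after the winter growth check.
1993 − 45 = 1948 CE.

1948 CE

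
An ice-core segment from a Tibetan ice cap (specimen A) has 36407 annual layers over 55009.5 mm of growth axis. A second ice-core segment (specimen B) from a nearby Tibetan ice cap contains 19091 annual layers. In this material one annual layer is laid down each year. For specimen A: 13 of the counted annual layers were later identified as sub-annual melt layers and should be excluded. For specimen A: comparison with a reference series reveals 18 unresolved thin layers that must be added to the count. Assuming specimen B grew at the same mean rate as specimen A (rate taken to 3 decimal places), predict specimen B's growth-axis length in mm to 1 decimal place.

Specimen A: after corrections the count is 36407 − 13 + 18 = 36412 annual layers.
A: Extension rate ≈ 55009.5 / 36412 = 1.511 mm/year.
B's length ≈ 1.511 × 19091 = 28846.5 mm.

28846.5 mm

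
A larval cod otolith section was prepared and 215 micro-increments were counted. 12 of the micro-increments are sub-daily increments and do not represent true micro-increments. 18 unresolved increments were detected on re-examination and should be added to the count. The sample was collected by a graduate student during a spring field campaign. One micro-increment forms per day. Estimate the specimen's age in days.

After corrections the count is 215 − 12 + 18 = 221 micro-increments.
At one micro-increment per day, that is 221 days.

221 days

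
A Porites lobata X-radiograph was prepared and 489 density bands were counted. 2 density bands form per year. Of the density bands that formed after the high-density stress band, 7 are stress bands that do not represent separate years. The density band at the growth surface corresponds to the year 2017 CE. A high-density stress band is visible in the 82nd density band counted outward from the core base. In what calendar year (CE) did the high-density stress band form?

1817 CE

Between density band 82 and the growth surface there are 489 − 82 = 407 density bands.
Removing the 7 false density bands leaves 407 − 7 = 400 true density bands beyond the high-density stress band.
400 density bands at 2 per year is 400 / 2 = 200 years.
Counting back 200 years from 2017 CE places the high-density stress band in 2017 − 200 = 1817 CE.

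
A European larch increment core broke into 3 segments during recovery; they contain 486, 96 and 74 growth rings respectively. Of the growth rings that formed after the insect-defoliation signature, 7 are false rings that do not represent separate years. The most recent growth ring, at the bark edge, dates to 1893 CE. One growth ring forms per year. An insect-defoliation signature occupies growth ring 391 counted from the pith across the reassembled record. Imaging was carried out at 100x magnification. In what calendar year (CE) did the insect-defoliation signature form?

Total growth rings = 486 + 96 + 74 = 656.
656 − 391 = 265 growth rings lie beyond the insect-defoliation signature toward the bark edge.
265 − 7 false = 258 true growth rings after the insect-defoliation signature.
1893 − 258 = 1635 CE.

1635 CE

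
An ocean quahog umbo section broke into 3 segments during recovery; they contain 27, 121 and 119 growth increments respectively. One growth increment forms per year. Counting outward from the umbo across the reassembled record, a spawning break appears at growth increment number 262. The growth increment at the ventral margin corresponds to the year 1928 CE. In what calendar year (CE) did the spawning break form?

1923 CE

Total growth increments = 27 + 121 + 119 = 267.
Between growth increment 262 and the ventral margin there are 267 − 262 = 5 growth increments.
Counting back 5 years from 1928 CE places the spawning break in 1928 − 5 = 1923 CE.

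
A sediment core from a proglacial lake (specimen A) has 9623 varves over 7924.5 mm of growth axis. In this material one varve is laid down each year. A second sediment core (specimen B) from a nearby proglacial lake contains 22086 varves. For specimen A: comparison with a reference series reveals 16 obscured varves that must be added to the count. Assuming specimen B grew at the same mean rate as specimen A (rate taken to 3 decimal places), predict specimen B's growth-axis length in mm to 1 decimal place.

Specimen A: after corrections the count is 9623 + 16 = 9639 varves.
A: Extension rate ≈ 7924.5 / 9639 = 0.822 mm per year.
Length of B = 0.822 × 22086 = 18154.7 mm.

18154.7 mm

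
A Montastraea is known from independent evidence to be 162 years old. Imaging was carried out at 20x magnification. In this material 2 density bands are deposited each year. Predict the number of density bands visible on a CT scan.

324 density bands

162 years at 2 density bands per year gives 162 × 2 = 324 density bands.
So 324 density bands should be present.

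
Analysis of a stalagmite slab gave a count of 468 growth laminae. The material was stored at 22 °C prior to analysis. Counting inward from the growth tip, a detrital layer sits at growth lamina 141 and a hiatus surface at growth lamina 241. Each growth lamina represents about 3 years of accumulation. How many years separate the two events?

300 years

The two markers are separated by 241 − 141 = 100 growth laminae.
Multiplying by 3 years per growth lamina: 100 × 3 = 300 years.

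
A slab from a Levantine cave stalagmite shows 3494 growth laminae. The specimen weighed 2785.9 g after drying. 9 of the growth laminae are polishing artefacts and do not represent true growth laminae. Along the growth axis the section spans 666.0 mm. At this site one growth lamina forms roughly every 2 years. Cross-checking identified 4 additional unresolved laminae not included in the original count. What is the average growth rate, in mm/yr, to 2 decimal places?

0.10 mm/yr

Correcting the raw count gives 3494 − 9 + 4 = 3489 true growth laminae.
3489 growth laminae at 2 years each span 3489 × 2 = 6978 years.
666.0 mm over 6978 years gives 666.0 / 6978 ≈ 0.10 mm/yr.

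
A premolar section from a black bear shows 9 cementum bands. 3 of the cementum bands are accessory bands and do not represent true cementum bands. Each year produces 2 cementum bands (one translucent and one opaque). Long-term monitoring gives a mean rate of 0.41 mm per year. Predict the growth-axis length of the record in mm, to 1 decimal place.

Adjusted count: 9 − 3 = 6 cementum bands.
With 2 cementum bands per year, 6 / 2 = 3 years.
Length ≈ 0.41 × 3 = 1.2 mm.

1.2 mm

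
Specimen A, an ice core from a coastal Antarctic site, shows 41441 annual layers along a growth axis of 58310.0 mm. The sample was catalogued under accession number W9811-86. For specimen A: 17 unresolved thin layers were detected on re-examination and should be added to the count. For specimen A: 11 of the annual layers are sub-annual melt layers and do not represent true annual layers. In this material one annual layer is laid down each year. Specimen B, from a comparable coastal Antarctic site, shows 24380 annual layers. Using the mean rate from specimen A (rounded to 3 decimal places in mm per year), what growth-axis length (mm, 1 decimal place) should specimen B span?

34302.7 mm

Specimen A: correcting the raw count gives 41441 − 11 + 17 = 41447 true annual layers.
A: Mean rate = 58310.0 mm / 41447 years ≈ 1.407 mm/year.
Length of B = 1.407 × 24380 = 34302.7 mm.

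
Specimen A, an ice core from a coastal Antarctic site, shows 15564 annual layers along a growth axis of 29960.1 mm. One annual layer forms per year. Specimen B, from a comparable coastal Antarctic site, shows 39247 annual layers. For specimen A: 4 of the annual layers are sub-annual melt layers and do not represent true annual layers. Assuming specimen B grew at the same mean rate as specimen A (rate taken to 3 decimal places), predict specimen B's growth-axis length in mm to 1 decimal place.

75550.5 mm

Specimen A: after corrections the count is 15564 − 4 = 15560 annual layers.
A: Extension rate ≈ 29960.1 / 15560 = 1.925 mm per year.
Length of B = 1.925 × 39247 = 75550.5 mm.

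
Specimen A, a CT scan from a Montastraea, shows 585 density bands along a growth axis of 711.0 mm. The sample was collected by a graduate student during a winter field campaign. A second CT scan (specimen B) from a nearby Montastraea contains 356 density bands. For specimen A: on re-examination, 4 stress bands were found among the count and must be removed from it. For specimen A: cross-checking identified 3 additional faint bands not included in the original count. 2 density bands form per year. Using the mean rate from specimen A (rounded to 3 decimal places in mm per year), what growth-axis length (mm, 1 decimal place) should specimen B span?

Specimen A: after corrections the count is 585 − 4 + 3 = 584 density bands.
Specimen A: with 2 density bands per year, 584 / 2 = 292 years.
A: 711.0 mm over 292 years gives 711.0 / 292 ≈ 2.435 mm per year.
Specimen B: dividing by 2 density bands per year: 356 / 2 = 178 years. B's length ≈ 2.435 × 178 = 433.4 mm.

433.4 mm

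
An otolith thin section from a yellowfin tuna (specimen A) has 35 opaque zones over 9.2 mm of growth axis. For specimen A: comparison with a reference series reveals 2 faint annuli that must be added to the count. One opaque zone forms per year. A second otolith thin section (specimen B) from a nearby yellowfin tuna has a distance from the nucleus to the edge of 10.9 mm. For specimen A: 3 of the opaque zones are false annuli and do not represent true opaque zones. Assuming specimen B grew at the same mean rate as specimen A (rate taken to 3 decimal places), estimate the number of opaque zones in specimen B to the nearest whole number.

Specimen A: true opaque zone count = 35 − 3 + 2 = 34.
A: 9.2 mm over 34 years gives 9.2 / 34 ≈ 0.271 mm/yr.
B spans 10.9 / 0.271 = 40.22 years ≈ 40 opaque zones.

40 opaque zones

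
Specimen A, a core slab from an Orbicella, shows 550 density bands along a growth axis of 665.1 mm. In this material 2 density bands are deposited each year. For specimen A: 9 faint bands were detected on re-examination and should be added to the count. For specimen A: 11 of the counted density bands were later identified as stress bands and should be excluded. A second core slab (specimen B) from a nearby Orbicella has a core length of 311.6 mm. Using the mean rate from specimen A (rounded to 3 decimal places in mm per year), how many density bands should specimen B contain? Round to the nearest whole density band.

Specimen A: correcting the raw count gives 550 − 11 + 9 = 548 true density bands.
Specimen A: dividing by 2 density bands per year: 548 / 2 = 274 years.
A: Mean rate = 665.1 mm / 274 years ≈ 2.427 mm/yr.
B spans 311.6 / 2.427 = 128.39 years; at 2 density bands per year that is 128.39 × 2 ≈ 257 density bands.

257 density bands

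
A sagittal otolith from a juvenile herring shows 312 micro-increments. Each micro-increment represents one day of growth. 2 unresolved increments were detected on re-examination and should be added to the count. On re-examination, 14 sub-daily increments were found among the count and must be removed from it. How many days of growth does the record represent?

True micro-increment count = 312 − 14 + 2 = 300.
With a one-to-one micro-increment periodicity this is 300 days.

300 days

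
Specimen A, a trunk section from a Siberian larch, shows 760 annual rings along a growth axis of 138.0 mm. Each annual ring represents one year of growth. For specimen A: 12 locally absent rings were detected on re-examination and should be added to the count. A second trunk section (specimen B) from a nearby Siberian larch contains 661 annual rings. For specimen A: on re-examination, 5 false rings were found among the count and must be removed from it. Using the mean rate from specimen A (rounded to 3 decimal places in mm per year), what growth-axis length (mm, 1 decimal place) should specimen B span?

Specimen A: correcting the raw count gives 760 − 5 + 12 = 767 true annual rings.
A: Mean rate = 138.0 mm / 767 years ≈ 0.180 mm per year.
For B, 0.180 mm/year × 661 years = 119.0 mm.

119.0 mm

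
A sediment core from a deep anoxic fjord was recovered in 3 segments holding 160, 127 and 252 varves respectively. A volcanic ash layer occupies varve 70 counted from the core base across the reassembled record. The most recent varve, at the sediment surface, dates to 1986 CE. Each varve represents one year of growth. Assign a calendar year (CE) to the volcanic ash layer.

Total varves = 160 + 127 + 252 = 539.
Between varve 70 and the sediment surface there are 539 − 70 = 469 varves.
The varve at the sediment surface is 1986 CE, so the volcanic ash layer dates to 1986 − 469 = 1517 CE.

1517 CE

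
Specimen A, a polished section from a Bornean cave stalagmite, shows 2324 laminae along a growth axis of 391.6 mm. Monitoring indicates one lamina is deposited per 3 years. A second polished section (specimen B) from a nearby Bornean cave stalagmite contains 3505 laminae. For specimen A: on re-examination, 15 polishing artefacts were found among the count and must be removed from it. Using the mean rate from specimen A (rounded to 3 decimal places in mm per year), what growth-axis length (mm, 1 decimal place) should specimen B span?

599.4 mm

Specimen A: after corrections the count is 2324 − 15 = 2309 laminae.
Specimen A: 2309 laminae at 3 years each span 2309 × 3 = 6927 years.
A: Mean rate = 391.6 mm / 6927 years ≈ 0.057 mm per year.
Specimen B: 3505 laminae at 3 years each span 3505 × 3 = 10515 years. Length of B = 0.057 × 10515 = 599.4 mm.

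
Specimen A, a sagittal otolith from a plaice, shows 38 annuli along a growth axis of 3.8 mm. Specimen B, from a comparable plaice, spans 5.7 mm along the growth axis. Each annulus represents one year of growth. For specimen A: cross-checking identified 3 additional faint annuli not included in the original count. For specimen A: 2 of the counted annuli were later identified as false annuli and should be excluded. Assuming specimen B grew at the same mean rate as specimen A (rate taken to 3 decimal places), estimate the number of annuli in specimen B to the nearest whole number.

Specimen A: adjusted count: 38 − 2 + 3 = 39 annuli.
A: 3.8 mm over 39 years gives 3.8 / 39 ≈ 0.097 mm per year.
For B, 5.7 / 0.097 = 58.76 years ≈ 59 annuli.

59 annuli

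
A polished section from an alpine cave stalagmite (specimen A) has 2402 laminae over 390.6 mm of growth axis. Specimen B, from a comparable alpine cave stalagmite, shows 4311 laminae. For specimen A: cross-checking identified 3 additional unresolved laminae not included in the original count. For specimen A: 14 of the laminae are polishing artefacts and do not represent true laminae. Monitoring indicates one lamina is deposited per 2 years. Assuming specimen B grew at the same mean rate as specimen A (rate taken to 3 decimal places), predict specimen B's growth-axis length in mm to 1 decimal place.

707.0 mm

Specimen A: correcting the raw count gives 2402 − 14 + 3 = 2391 true laminae.
Specimen A: 2391 laminae at 2 years each span 2391 × 2 = 4782 years.
A: Extension rate ≈ 390.6 / 4782 = 0.082 mm/year.
Specimen B: multiplying by 2 years per lamina: 4311 × 2 = 8622 years. B's length ≈ 0.082 × 8622 = 707.0 mm.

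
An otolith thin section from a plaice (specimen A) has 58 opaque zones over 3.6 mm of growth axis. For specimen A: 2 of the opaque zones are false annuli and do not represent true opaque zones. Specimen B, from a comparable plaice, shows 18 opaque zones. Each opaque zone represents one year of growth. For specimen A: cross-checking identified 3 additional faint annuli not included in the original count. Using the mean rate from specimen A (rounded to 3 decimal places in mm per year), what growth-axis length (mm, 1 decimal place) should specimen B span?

Specimen A: after corrections the count is 58 − 2 + 3 = 59 opaque zones.
A: Mean rate = 3.6 mm / 59 years ≈ 0.061 mm/yr.
B's length ≈ 0.061 × 18 = 1.1 mm.

1.1 mm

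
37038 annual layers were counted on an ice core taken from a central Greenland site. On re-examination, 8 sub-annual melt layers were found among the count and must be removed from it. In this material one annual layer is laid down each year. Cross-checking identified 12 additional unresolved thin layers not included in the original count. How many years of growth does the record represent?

After corrections the count is 37038 − 8 + 12 = 37042 annual layers.
One annual layer per year makes the duration 37042 years.

37042 years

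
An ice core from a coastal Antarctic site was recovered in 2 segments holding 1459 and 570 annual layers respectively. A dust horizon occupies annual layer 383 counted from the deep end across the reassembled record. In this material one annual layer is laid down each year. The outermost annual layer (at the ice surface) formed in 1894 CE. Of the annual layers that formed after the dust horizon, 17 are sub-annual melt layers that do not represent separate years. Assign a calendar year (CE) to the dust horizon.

Total annual layers = 1459 + 570 = 2029.
2029 − 383 = 1646 annual layers lie beyond the dust horizon toward the ice surface.
1646 − 17 false = 1629 true annual layers after the dust horizon.
1894 − 1629 = 265 CE.

265 CE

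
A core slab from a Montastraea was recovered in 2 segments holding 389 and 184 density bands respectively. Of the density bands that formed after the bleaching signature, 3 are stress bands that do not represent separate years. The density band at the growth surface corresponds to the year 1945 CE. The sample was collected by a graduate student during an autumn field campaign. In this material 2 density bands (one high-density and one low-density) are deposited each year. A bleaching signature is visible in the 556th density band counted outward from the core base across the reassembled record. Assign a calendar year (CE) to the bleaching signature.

1938 CE

Total density bands = 389 + 184 = 573.
Between density band 556 and the growth surface there are 573 − 556 = 17 density bands.
17 − 3 false = 14 true density bands after the bleaching signature.
With 2 density bands per year, 14 / 2 = 7 years.
The density band at the growth surface is 1945 CE, so the bleaching signature dates to 1945 − 7 = 1938 CE.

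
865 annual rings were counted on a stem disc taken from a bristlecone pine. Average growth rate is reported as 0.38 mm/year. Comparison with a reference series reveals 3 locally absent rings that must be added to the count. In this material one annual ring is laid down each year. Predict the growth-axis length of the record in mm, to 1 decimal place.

329.8 mm

True annual ring count = 865 + 3 = 868.
Length ≈ 0.38 × 868 = 329.8 mm.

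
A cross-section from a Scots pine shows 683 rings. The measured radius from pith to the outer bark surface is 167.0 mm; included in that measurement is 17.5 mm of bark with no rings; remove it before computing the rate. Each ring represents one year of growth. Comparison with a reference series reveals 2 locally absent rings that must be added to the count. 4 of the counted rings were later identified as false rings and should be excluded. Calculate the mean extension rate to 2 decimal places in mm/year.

True ring count = 683 − 4 + 2 = 681.
The growth record spans 167.0 − 17.5 = 149.5 mm.
Mean rate = 149.5 mm / 681 years ≈ 0.22 mm/year.

0.22 mm/year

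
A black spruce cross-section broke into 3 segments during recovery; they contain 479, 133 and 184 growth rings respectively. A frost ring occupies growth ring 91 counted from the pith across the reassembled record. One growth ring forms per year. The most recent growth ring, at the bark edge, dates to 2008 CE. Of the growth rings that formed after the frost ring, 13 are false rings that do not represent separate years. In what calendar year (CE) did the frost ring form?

1316 CE

Total growth rings = 479 + 133 + 184 = 796.
The frost ring sits at growth ring 91 from the pith, so 796 − 91 = 705 growth rings formed after it.
Removing the 13 false growth rings leaves 705 − 13 = 692 true growth rings beyond the frost ring.
The growth ring at the bark edge is 2008 CE, so the frost ring dates to 2008 − 692 = 1316 CE.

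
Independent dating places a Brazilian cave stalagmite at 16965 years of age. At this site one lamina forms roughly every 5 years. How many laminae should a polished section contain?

3393 laminae

One lamina every 5 years means 16965 / 5 = 3393 laminae.
So 3393 laminae should be present.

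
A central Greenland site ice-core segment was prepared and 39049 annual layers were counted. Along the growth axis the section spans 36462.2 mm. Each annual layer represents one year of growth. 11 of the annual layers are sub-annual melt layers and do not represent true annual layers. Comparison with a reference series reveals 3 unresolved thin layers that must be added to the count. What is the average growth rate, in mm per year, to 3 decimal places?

Adjusted count: 39049 − 11 + 3 = 39041 annual layers.
Extension rate ≈ 36462.2 / 39041 = 0.934 mm per year.

0.934 mm per year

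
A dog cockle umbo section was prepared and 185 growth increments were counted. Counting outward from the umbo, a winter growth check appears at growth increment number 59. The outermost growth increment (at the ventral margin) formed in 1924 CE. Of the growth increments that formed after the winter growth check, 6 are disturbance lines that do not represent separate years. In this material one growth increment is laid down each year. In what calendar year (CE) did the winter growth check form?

185 − 59 = 126 growth increments lie beyond the winter growth check toward the ventral margin.
126 − 6 false = 120 true growth increments after the winter growth check.
Counting back 120 years from 1924 CE places the winter growth check in 1924 − 120 = 1804 CE.

1804 CE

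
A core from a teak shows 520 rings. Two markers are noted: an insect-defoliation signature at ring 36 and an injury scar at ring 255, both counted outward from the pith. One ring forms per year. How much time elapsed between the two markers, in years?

The two markers are separated by 255 − 36 = 219 rings.
One ring per year makes the interval 219 years.

219 years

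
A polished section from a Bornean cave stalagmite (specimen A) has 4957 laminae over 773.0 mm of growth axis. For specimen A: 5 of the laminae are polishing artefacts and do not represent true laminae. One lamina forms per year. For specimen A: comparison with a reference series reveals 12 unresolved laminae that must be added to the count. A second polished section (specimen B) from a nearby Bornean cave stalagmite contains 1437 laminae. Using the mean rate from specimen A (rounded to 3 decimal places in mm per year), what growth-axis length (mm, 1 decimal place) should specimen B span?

224.2 mm

Specimen A: after corrections the count is 4957 − 5 + 12 = 4964 laminae.
A: Extension rate ≈ 773.0 / 4964 = 0.156 mm per year.
B's length ≈ 0.156 × 1437 = 224.2 mm.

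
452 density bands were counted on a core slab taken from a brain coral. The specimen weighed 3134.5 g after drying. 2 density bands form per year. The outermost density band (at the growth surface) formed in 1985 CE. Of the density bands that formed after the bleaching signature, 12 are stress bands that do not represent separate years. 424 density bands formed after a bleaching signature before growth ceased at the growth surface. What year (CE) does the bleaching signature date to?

424 density bands post-date the bleaching signature.
Removing the 12 false density bands leaves 424 − 12 = 412 true density bands beyond the bleaching signature.
Dividing by 2 density bands per year: 412 / 2 = 206 years.
The density band at the growth surface is 1985 CE, so the bleaching signature dates to 1985 − 206 = 1779 CE.

1779 CE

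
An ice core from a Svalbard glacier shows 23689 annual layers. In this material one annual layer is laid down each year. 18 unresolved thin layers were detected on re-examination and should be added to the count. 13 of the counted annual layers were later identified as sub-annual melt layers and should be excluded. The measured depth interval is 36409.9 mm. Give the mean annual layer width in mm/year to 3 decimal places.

1.537 mm/year

Adjusted count: 23689 − 13 + 18 = 23694 annual layers.
36409.9 mm over 23694 years gives 36409.9 / 23694 ≈ 1.537 mm/year.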